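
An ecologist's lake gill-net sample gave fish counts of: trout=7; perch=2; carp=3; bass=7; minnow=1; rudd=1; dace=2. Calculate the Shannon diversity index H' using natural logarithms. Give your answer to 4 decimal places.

1.6872

Total N = 7+2+3+7+1+1+2 = 23, so the proportions are 0.304348, 0.086957, 0.130435, 0.304348, 0.043478, 0.043478, 0.086957 (working shown to 6 dp, full precision carried).
Each pᵢ ln pᵢ term: 0.304348×(-1.189584)=-0.362047, 0.086957×(-2.442347)=-0.212378, 0.130435×(-2.036882)=-0.265680, 0.304348×(-1.189584)=-0.362047, 0.043478×(-3.135494)=-0.136326, 0.043478×(-3.135494)=-0.136326, 0.086957×(-2.442347)=-0.212378.
Sum = -1.687183, so H' = 1.6872.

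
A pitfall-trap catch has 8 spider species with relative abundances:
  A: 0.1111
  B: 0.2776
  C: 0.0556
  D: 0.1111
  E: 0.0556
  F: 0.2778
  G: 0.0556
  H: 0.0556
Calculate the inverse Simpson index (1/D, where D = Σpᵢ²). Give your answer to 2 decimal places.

5.23

D = 0.1111² + 0.2776² + 0.0556² + 0.1111² + 0.0556² + 0.2778² + 0.0556² + 0.0556² = 0.012343 + 0.077062 + 0.003091 + 0.012343 + 0.003091 + 0.077173 + 0.003091 + 0.003091 = 0.191286 (working shown to 6 dp, full precision carried).
So 1/D = 5.2278, i.e. 5.23 to 2 decimal places.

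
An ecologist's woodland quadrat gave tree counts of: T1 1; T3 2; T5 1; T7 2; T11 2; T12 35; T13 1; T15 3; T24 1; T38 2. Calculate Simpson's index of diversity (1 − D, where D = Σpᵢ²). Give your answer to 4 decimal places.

Total N = 1+2+1+2+2+35+1+3+1+2 = 50, so the proportions are 0.02, 0.04, 0.02, 0.04, 0.04, 0.7, 0.02, 0.06, 0.02, 0.04 (working shown to 6 dp, full precision carried).
D = 0.02² + 0.04² + 0.02² + 0.04² + 0.04² + 0.7² + 0.02² + 0.06² + 0.02² + 0.04² = 0.000400 + 0.001600 + 0.000400 + 0.001600 + 0.001600 + 0.490000 + 0.000400 + 0.003600 + 0.000400 + 0.001600 = 0.501600.
So 1 − D = 0.498400, i.e. 0.4984 to 4 decimal places.

0.4984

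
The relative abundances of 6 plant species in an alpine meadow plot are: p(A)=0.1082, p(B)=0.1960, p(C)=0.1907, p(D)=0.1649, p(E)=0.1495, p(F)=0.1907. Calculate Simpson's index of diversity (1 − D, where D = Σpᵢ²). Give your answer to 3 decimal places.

D = 0.1082² + 0.196² + 0.1907² + 0.1649² + 0.1495² + 0.1907² = 0.01171 + 0.03842 + 0.03637 + 0.02719 + 0.02235 + 0.03637 = 0.17240 (working shown to 5 dp, full precision carried).
So 1 − D = 0.82760, i.e. 0.828 to 3 decimal places.

0.828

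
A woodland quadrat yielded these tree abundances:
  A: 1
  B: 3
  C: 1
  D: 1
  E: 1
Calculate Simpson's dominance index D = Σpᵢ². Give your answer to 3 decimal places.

Total N = 1+3+1+1+1 = 7, so the proportions are 0.14286, 0.42857, 0.14286, 0.14286, 0.14286 (working shown to 5 dp, full precision carried).
D = 0.14286² + 0.42857² + 0.14286² + 0.14286² + 0.14286² = 0.02041 + 0.18367 + 0.02041 + 0.02041 + 0.02041 = 0.26531.
To 3 decimal places, D = 0.265.

0.265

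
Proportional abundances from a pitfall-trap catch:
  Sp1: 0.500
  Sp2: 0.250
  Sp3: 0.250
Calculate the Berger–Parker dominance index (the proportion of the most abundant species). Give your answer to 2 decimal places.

0.50

The largest proportion is 0.5, i.e. d = 0.50 to 2 decimal places.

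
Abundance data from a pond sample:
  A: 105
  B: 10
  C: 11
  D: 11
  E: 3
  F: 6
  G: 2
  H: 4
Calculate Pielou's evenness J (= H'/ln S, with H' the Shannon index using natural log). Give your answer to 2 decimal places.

0.56

Total N = 105+10+11+11+3+6+2+4 = 152, so the proportions are 0.6908, 0.0658, 0.0724, 0.0724, 0.0197, 0.0395, 0.0132, 0.0263 (working shown to 4 dp, full precision carried).
H' = −Σ pᵢ ln pᵢ = −((-0.2555) + (-0.1790) + (-0.1900) + (-0.1900) + (-0.0775) + (-0.1276) + (-0.0570) + (-0.0957)) = 1.1724.
With S = 8 species, ln S = 2.0794, so J = 1.1724/2.0794 = 0.5638, i.e. 0.56 to 2 decimal places.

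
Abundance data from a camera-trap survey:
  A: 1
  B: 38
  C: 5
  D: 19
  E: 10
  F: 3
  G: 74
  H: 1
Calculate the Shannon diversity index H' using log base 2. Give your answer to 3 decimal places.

2.012

Total N = 1+38+5+19+10+3+74+1 = 151, so the proportions are 0.00662, 0.25166, 0.03311, 0.12583, 0.06623, 0.01987, 0.49007, 0.00662 (working shown to 5 dp, full precision carried).
Each pᵢ log₂ pᵢ term: 0.00662×(-7.23840)=-0.04794, 0.25166×(-1.99048)=-0.50091, 0.03311×(-4.91648)=-0.16280, 0.12583×(-2.99048)=-0.37629, 0.06623×(-3.91648)=-0.25937, 0.01987×(-5.65344)=-0.11232, 0.49007×(-1.02895)=-0.50425, 0.00662×(-7.23840)=-0.04794.
Sum = -2.01181, so H' = 2.012.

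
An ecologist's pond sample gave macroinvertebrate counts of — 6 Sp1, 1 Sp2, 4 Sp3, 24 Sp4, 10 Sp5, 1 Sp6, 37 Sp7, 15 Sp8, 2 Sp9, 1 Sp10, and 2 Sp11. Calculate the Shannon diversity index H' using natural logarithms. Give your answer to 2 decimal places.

Total N = 6+1+4+24+10+1+37+15+2+1+2 = 103, so the proportions are 0.0583, 0.0097, 0.0388, 0.233, 0.0971, 0.0097, 0.3592, 0.1456, 0.0194, 0.0097, 0.0194 (working shown to 4 dp, full precision carried).
Each pᵢ ln pᵢ term: 0.0583×(-2.8430)=-0.1656, 0.0097×(-4.6347)=-0.0450, 0.0388×(-3.2484)=-0.1262, 0.233×(-1.4567)=-0.3394, 0.0971×(-2.3321)=-0.2264, 0.0097×(-4.6347)=-0.0450, 0.3592×(-1.0238)=-0.3678, 0.1456×(-1.9267)=-0.2806, 0.0194×(-3.9416)=-0.0765, 0.0097×(-4.6347)=-0.0450, 0.0194×(-3.9416)=-0.0765.
Sum = -1.7940, so H' = 1.79.

1.79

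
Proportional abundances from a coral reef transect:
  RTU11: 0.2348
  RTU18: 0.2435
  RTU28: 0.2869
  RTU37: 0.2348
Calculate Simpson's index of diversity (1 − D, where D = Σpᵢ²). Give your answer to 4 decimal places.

0.7481

D = 0.2348² + 0.2435² + 0.2869² + 0.2348² = 0.055131 + 0.059292 + 0.082312 + 0.055131 = 0.251866 (working shown to 6 dp, full precision carried).
So 1 − D = 0.748134, i.e. 0.7481 to 4 decimal places.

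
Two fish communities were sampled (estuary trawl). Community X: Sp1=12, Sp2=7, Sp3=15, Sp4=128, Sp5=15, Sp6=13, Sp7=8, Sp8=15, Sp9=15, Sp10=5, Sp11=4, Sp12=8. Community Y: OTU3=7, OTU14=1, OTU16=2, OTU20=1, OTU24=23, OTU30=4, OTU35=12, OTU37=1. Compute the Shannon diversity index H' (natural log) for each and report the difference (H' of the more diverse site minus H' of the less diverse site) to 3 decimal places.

0.268

Community X: N=245, proportions 0.04898, 0.02857, 0.06122, 0.52245, 0.06122, 0.05306, 0.03265, 0.06122, 0.06122, 0.02041, 0.01633, 0.03265, giving H' = 1.79844 (working shown to 5 dp, full precision carried).
Community Y: N=51, proportions 0.13725, 0.01961, 0.03922, 0.01961, 0.45098, 0.07843, 0.23529, 0.01961, giving H' = 1.53010.
Difference = |1.79844 − 1.53010| = 0.26834, i.e. 0.268 to 3 decimal places.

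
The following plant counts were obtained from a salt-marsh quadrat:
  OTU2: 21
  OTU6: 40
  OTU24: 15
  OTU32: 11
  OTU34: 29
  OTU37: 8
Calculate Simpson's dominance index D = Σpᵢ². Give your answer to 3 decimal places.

0.214

Total N = 21+40+15+11+29+8 = 124, so the proportions are 0.16935, 0.32258, 0.12097, 0.08871, 0.23387, 0.06452 (working shown to 5 dp, full precision carried).
D = 0.16935² + 0.32258² + 0.12097² + 0.08871² + 0.23387² + 0.06452² = 0.02868 + 0.10406 + 0.01463 + 0.00787 + 0.05470 + 0.00416 = 0.21410.
To 3 decimal places, D = 0.214.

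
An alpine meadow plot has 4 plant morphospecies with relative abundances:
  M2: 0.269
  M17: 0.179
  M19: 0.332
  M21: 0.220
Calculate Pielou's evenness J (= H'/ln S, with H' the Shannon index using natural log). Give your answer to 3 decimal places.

0.981

H' = −Σ pᵢ ln pᵢ = −((-0.35321) + (-0.30795) + (-0.36607) + (-0.33311)) = 1.36033 (working shown to 5 dp, full precision carried).
With S = 4 species, ln S = 1.38629, so J = 1.36033/1.38629 = 0.98127, i.e. 0.981 to 3 decimal places.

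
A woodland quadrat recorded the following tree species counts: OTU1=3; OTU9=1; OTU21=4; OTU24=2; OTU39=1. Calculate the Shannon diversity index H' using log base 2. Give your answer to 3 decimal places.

Total N = 3+1+4+2+1 = 11, so the proportions are 0.27273, 0.09091, 0.36364, 0.18182, 0.09091 (working shown to 5 dp, full precision carried).
Each pᵢ log₂ pᵢ term: 0.27273×(-1.87447)=-0.51122, 0.09091×(-3.45943)=-0.31449, 0.36364×(-1.45943)=-0.53070, 0.18182×(-2.45943)=-0.44717, 0.09091×(-3.45943)=-0.31449.
Sum = -2.11808, so H' = 2.118.

2.118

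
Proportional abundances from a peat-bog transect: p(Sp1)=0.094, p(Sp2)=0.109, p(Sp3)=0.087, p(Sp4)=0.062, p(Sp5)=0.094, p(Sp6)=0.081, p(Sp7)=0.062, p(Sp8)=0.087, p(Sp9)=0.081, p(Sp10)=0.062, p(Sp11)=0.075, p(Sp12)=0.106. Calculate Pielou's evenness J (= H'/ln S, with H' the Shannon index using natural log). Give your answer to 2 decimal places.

0.99

H' = −Σ pᵢ ln pᵢ = −((-0.2223) + (-0.2416) + (-0.2124) + (-0.1724) + (-0.2223) + (-0.2036) + (-0.1724) + (-0.2124) + (-0.2036) + (-0.1724) + (-0.1943) + (-0.2379)) = 2.4675 (working shown to 4 dp, full precision carried).
With S = 12 species, ln S = 2.4849, so J = 2.4675/2.4849 = 0.9930, i.e. 0.99 to 2 decimal places.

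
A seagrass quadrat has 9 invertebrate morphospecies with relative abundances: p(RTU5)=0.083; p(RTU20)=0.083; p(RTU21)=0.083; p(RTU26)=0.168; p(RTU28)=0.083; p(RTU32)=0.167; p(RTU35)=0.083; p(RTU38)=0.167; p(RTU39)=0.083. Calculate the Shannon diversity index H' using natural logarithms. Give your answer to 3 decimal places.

Each pᵢ ln pᵢ term (working shown to 5 dp, full precision carried): 0.083×(-2.48891)=-0.20658, 0.083×(-2.48891)=-0.20658, 0.083×(-2.48891)=-0.20658, 0.168×(-1.78379)=-0.29968, 0.083×(-2.48891)=-0.20658, 0.167×(-1.78976)=-0.29889, 0.083×(-2.48891)=-0.20658, 0.167×(-1.78976)=-0.29889, 0.083×(-2.48891)=-0.20658.
Sum = -2.13694, so H' = 2.137.

2.137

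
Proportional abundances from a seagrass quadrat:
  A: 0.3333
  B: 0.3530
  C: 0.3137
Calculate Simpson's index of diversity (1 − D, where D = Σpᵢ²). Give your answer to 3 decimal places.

D = 0.3333² + 0.353² + 0.3137² = 0.11109 + 0.12461 + 0.09841 = 0.33411 (working shown to 5 dp, full precision carried).
So 1 − D = 0.66589, i.e. 0.666 to 3 decimal places.

0.666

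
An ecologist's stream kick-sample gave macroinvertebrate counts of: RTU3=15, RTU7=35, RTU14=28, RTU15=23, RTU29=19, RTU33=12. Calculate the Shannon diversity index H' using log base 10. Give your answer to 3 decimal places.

0.751

Total N = 15+35+28+23+19+12 = 132, so the proportions are 0.11364, 0.26515, 0.21212, 0.17424, 0.14394, 0.09091 (working shown to 5 dp, full precision carried).
Each pᵢ log₁₀ pᵢ term: 0.11364×(-0.94448)=-0.10733, 0.26515×(-0.57651)=-0.15286, 0.21212×(-0.67342)=-0.14285, 0.17424×(-0.75885)=-0.13222, 0.14394×(-0.84182)=-0.12117, 0.09091×(-1.04139)=-0.09467.
Sum = -0.75110, so H' = 0.751.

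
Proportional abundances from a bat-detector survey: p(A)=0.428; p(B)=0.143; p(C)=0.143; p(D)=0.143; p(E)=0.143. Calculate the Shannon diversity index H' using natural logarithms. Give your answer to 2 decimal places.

Each pᵢ ln pᵢ term (working shown to 4 dp, full precision carried): 0.428×(-0.8486)=-0.3632, 0.143×(-1.9449)=-0.2781, 0.143×(-1.9449)=-0.2781, 0.143×(-1.9449)=-0.2781, 0.143×(-1.9449)=-0.2781.
Sum = -1.4757, so H' = 1.48.

1.48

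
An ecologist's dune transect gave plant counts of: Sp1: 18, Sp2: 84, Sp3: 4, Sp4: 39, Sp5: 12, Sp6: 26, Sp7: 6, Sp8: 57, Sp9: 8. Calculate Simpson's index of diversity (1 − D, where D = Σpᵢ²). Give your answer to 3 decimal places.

0.797

Total N = 18+84+4+39+12+26+6+57+8 = 254, so the proportions are 0.07087, 0.33071, 0.01575, 0.15354, 0.04724, 0.10236, 0.02362, 0.22441, 0.0315 (working shown to 5 dp, full precision carried).
D = 0.07087² + 0.33071² + 0.01575² + 0.15354² + 0.04724² + 0.10236² + 0.02362² + 0.22441² + 0.0315² = 0.00502 + 0.10937 + 0.00025 + 0.02358 + 0.00223 + 0.01048 + 0.00056 + 0.05036 + 0.00099 = 0.20283.
So 1 − D = 0.79717, i.e. 0.797 to 3 decimal places.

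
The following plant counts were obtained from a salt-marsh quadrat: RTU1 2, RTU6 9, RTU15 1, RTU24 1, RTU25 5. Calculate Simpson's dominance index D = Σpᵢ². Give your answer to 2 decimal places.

Total N = 2+9+1+1+5 = 18, so the proportions are 0.1111, 0.5, 0.0556, 0.0556, 0.2778 (working shown to 4 dp, full precision carried).
D = 0.1111² + 0.5² + 0.0556² + 0.0556² + 0.2778² = 0.0123 + 0.2500 + 0.0031 + 0.0031 + 0.0772 = 0.3457.
To 2 decimal places, D = 0.35.

0.35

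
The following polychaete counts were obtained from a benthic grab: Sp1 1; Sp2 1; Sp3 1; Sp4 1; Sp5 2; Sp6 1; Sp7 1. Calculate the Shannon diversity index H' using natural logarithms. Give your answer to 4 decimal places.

1.9062

Total N = 1+1+1+1+2+1+1 = 8, so the proportions are 0.125, 0.125, 0.125, 0.125, 0.25, 0.125, 0.125 (working shown to 6 dp, full precision carried).
Each pᵢ ln pᵢ term: 0.125×(-2.079442)=-0.259930, 0.125×(-2.079442)=-0.259930, 0.125×(-2.079442)=-0.259930, 0.125×(-2.079442)=-0.259930, 0.25×(-1.386294)=-0.346574, 0.125×(-2.079442)=-0.259930, 0.125×(-2.079442)=-0.259930.
Sum = -1.906155, so H' = 1.9062.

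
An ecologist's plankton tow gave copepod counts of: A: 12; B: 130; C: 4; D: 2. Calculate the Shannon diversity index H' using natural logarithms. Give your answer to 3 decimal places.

Total N = 12+130+4+2 = 148, so the proportions are 0.08108, 0.87838, 0.02703, 0.01351 (working shown to 5 dp, full precision carried).
Each pᵢ ln pᵢ term: 0.08108×(-2.51231)=-0.20370, 0.87838×(-0.12968)=-0.11391, 0.02703×(-3.61092)=-0.09759, 0.01351×(-4.30407)=-0.05816.
Sum = -0.47336, so H' = 0.473.

0.473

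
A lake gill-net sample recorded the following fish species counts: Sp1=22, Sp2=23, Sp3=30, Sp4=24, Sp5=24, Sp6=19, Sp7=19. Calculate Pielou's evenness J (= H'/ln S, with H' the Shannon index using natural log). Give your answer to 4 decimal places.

0.9943

Total N = 22+23+30+24+24+19+19 = 161, so the proportions are 0.136646, 0.142857, 0.186335, 0.149068, 0.149068, 0.118012, 0.118012 (working shown to 6 dp, full precision carried).
H' = −Σ pᵢ ln pᵢ = −((-0.271975) + (-0.277987) + (-0.313082) + (-0.283729) + (-0.283729) + (-0.252188) + (-0.252188)) = 1.934880.
With S = 7 species, ln S = 1.945910, so J = 1.934880/1.945910 = 0.994331, i.e. 0.9943 to 4 decimal places.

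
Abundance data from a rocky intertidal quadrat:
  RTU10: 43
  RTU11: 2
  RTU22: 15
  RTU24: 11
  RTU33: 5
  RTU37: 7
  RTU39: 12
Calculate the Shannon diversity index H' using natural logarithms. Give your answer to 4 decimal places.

Total N = 43+2+15+11+5+7+12 = 95, so the proportions are 0.452632, 0.021053, 0.157895, 0.115789, 0.052632, 0.073684, 0.126316 (working shown to 6 dp, full precision carried).
Each pᵢ ln pᵢ term: 0.452632×(-0.792677)=-0.358791, 0.021053×(-3.860730)=-0.081279, 0.157895×(-1.845827)=-0.291446, 0.115789×(-2.155982)=-0.249640, 0.052632×(-2.944439)=-0.154970, 0.073684×(-2.607967)=-0.192166, 0.126316×(-2.068970)=-0.261344.
Sum = -1.589635, so H' = 1.5896.

1.5896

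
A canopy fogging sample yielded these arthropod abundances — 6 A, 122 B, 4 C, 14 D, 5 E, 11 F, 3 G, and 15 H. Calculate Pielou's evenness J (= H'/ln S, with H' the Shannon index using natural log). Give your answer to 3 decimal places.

0.580

Total N = 6+122+4+14+5+11+3+15 = 180, so the proportions are 0.03333, 0.67778, 0.02222, 0.07778, 0.02778, 0.06111, 0.01667, 0.08333 (working shown to 5 dp, full precision carried).
H' = −Σ pᵢ ln pᵢ = −((-0.11337) + (-0.26361) + (-0.08459) + (-0.19864) + (-0.09954) + (-0.17081) + (-0.06824) + (-0.20708)) = 1.20588.
With S = 8 species, ln S = 2.07944, so J = 1.20588/2.07944 = 0.57991, i.e. 0.580 to 3 decimal places.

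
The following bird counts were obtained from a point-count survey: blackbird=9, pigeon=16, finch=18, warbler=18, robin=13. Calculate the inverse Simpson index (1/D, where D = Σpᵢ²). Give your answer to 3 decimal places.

Total N = 9+16+18+18+13 = 74, so the proportions are 0.1216216, 0.2162162, 0.2432432, 0.2432432, 0.1756757 (working shown to 7 dp, full precision carried).
D = 0.1216216² + 0.2162162² + 0.2432432² + 0.2432432² + 0.1756757² = 0.0147918 + 0.0467495 + 0.0591673 + 0.0591673 + 0.0308619 = 0.2107378.
So 1/D = 4.74523, i.e. 4.745 to 3 decimal places.

4.745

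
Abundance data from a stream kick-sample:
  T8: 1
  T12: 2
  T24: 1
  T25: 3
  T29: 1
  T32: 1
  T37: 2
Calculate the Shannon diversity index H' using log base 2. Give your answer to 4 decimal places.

Total N = 1+2+1+3+1+1+2 = 11, so the proportions are 0.090909, 0.181818, 0.090909, 0.272727, 0.090909, 0.090909, 0.181818 (working shown to 6 dp, full precision carried).
Each pᵢ log₂ pᵢ term: 0.090909×(-3.459432)=-0.314494, 0.181818×(-2.459432)=-0.447169, 0.090909×(-3.459432)=-0.314494, 0.272727×(-1.874469)=-0.511219, 0.090909×(-3.459432)=-0.314494, 0.090909×(-3.459432)=-0.314494, 0.181818×(-2.459432)=-0.447169.
Sum = -2.663533, so H' = 2.6635.

2.6635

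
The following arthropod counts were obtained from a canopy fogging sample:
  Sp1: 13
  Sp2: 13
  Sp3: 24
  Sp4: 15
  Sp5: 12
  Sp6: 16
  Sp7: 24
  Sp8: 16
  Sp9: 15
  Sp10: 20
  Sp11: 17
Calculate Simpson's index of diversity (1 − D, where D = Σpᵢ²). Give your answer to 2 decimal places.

Total N = 13+13+24+15+12+16+24+16+15+20+17 = 185, so the proportions are 0.0703, 0.0703, 0.1297, 0.0811, 0.0649, 0.0865, 0.1297, 0.0865, 0.0811, 0.1081, 0.0919 (working shown to 4 dp, full precision carried).
D = 0.0703² + 0.0703² + 0.1297² + 0.0811² + 0.0649² + 0.0865² + 0.1297² + 0.0865² + 0.0811² + 0.1081² + 0.0919² = 0.0049 + 0.0049 + 0.0168 + 0.0066 + 0.0042 + 0.0075 + 0.0168 + 0.0075 + 0.0066 + 0.0117 + 0.0084 = 0.0960.
So 1 − D = 0.9040, i.e. 0.90 to 2 decimal places.

0.90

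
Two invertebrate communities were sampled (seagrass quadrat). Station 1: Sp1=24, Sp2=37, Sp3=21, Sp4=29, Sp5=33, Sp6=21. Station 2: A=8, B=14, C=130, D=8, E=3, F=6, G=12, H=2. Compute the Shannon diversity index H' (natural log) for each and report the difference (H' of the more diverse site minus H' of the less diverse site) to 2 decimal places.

0.65

Station 1: N=165, proportions 0.1455, 0.2242, 0.1273, 0.1758, 0.2, 0.1273, giving H' = 1.7679 (working shown to 4 dp, full precision carried).
Station 2: N=183, proportions 0.0437, 0.0765, 0.7104, 0.0437, 0.0164, 0.0328, 0.0656, 0.0109, giving H' = 1.1207.
Difference = |1.7679 − 1.1207| = 0.6472, i.e. 0.65 to 2 decimal places.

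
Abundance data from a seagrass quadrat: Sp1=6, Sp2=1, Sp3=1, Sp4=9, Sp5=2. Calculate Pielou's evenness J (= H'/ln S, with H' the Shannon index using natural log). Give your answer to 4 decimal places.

0.7859

Total N = 6+1+1+9+2 = 19, so the proportions are 0.315789, 0.052632, 0.052632, 0.473684, 0.105263 (working shown to 6 dp, full precision carried).
H' = −Σ pᵢ ln pᵢ = −((-0.364004) + (-0.154970) + (-0.154970) + (-0.353944) + (-0.236978)) = 1.264867.
With S = 5 species, ln S = 1.609438, so J = 1.264867/1.609438 = 0.785906, i.e. 0.7859 to 4 decimal places.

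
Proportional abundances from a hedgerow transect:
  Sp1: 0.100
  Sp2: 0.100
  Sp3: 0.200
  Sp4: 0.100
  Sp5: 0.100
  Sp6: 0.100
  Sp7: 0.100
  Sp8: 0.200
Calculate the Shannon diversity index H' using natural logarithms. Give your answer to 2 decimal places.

Each pᵢ ln pᵢ term (working shown to 4 dp, full precision carried): 0.1×(-2.3026)=-0.2303, 0.1×(-2.3026)=-0.2303, 0.2×(-1.6094)=-0.3219, 0.1×(-2.3026)=-0.2303, 0.1×(-2.3026)=-0.2303, 0.1×(-2.3026)=-0.2303, 0.1×(-2.3026)=-0.2303, 0.2×(-1.6094)=-0.3219.
Sum = -2.0253, so H' = 2.03.

2.03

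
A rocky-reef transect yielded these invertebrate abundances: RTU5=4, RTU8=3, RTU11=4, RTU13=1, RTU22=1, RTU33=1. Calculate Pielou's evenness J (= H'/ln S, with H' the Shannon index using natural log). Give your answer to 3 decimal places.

Total N = 4+3+4+1+1+1 = 14, so the proportions are 0.28571, 0.21429, 0.28571, 0.07143, 0.07143, 0.07143 (working shown to 5 dp, full precision carried).
H' = −Σ pᵢ ln pᵢ = −((-0.35793) + (-0.33010) + (-0.35793) + (-0.18850) + (-0.18850) + (-0.18850)) = 1.61147.
With S = 6 species, ln S = 1.79176, so J = 1.61147/1.79176 = 0.89938, i.e. 0.899 to 3 decimal places.

0.899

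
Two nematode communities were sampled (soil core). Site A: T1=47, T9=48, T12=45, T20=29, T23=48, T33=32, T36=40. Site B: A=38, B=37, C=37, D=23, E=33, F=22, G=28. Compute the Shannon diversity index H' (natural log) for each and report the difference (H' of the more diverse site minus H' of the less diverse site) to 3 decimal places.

Site A: N=289, proportions 0.16263, 0.16609, 0.15571, 0.10035, 0.16609, 0.11073, 0.13841, giving H' = 1.92939 (working shown to 5 dp, full precision carried).
Site B: N=218, proportions 0.17431, 0.16972, 0.16972, 0.1055, 0.15138, 0.10092, 0.12844, giving H' = 1.92467.
Difference = |1.92939 − 1.92467| = 0.00472, i.e. 0.005 to 3 decimal places.

0.005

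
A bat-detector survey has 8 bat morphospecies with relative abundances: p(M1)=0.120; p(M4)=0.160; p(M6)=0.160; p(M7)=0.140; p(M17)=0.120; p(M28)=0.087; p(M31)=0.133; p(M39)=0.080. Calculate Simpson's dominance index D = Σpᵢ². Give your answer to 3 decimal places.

0.131

D = 0.12² + 0.16² + 0.16² + 0.14² + 0.12² + 0.087² + 0.133² + 0.08² = 0.01440 + 0.02560 + 0.02560 + 0.01960 + 0.01440 + 0.00757 + 0.01769 + 0.00640 = 0.13126 (working shown to 5 dp, full precision carried).
To 3 decimal places, D = 0.131.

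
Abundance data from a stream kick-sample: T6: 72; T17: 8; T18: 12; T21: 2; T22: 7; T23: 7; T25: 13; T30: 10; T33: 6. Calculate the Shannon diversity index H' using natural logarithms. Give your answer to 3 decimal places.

1.634

Total N = 72+8+12+2+7+7+13+10+6 = 137, so the proportions are 0.52555, 0.05839, 0.08759, 0.0146, 0.05109, 0.05109, 0.09489, 0.07299, 0.0438 (working shown to 5 dp, full precision carried).
Each pᵢ ln pᵢ term: 0.52555×(-0.64331)=-0.33809, 0.05839×(-2.84054)=-0.16587, 0.08759×(-2.43507)=-0.21329, 0.0146×(-4.22683)=-0.06171, 0.05109×(-2.97407)=-0.15196, 0.05109×(-2.97407)=-0.15196, 0.09489×(-2.35503)=-0.22347, 0.07299×(-2.61740)=-0.19105, 0.0438×(-3.12822)=-0.13700.
Sum = -1.63440, so H' = 1.634.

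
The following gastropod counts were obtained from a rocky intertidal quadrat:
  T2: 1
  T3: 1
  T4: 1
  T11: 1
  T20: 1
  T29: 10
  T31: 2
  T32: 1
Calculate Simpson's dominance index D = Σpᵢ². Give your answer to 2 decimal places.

Total N = 1+1+1+1+1+10+2+1 = 18, so the proportions are 0.0556, 0.0556, 0.0556, 0.0556, 0.0556, 0.5556, 0.1111, 0.0556 (working shown to 4 dp, full precision carried).
D = 0.0556² + 0.0556² + 0.0556² + 0.0556² + 0.0556² + 0.5556² + 0.1111² + 0.0556² = 0.0031 + 0.0031 + 0.0031 + 0.0031 + 0.0031 + 0.3086 + 0.0123 + 0.0031 = 0.3395.
To 2 decimal places, D = 0.34.

0.34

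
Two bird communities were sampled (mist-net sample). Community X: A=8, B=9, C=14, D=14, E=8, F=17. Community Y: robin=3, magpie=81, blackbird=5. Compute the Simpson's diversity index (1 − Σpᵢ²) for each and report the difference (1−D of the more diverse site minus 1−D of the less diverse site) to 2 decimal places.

0.65

Community X: N=70, proportions 0.1143, 0.1286, 0.2, 0.2, 0.1143, 0.2429, giving 1−D = 0.8184 (working shown to 4 dp, full precision carried).
Community Y: N=89, proportions 0.0337, 0.9101, 0.0562, giving 1−D = 0.1674.
Difference = |0.8184 − 0.1674| = 0.6510, i.e. 0.65 to 2 decimal places.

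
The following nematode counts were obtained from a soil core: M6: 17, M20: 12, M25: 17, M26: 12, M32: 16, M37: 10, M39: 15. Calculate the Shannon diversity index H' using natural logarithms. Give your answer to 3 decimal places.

1.929

Total N = 17+12+17+12+16+10+15 = 99, so the proportions are 0.17172, 0.12121, 0.17172, 0.12121, 0.16162, 0.10101, 0.15152 (working shown to 5 dp, full precision carried).
Each pᵢ ln pᵢ term: 0.17172×(-1.76191)=-0.30255, 0.12121×(-2.11021)=-0.25578, 0.17172×(-1.76191)=-0.30255, 0.12121×(-2.11021)=-0.25578, 0.16162×(-1.82253)=-0.29455, 0.10101×(-2.29253)=-0.23157, 0.15152×(-1.88707)=-0.28592.
Sum = -1.92871, so H' = 1.929.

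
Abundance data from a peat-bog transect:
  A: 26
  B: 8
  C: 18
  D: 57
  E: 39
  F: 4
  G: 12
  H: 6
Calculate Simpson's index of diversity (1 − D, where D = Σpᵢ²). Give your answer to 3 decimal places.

Total N = 26+8+18+57+39+4+12+6 = 170, so the proportions are 0.15294, 0.04706, 0.10588, 0.33529, 0.22941, 0.02353, 0.07059, 0.03529 (working shown to 5 dp, full precision carried).
D = 0.15294² + 0.04706² + 0.10588² + 0.33529² + 0.22941² + 0.02353² + 0.07059² + 0.03529² = 0.02339 + 0.00221 + 0.01121 + 0.11242 + 0.05263 + 0.00055 + 0.00498 + 0.00125 = 0.20865.
So 1 − D = 0.79135, i.e. 0.791 to 3 decimal places.

0.791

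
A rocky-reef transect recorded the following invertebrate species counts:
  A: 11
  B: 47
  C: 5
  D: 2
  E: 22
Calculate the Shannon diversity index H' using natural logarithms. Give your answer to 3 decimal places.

Total N = 11+47+5+2+22 = 87, so the proportions are 0.12644, 0.54023, 0.05747, 0.02299, 0.25287 (working shown to 5 dp, full precision carried).
Each pᵢ ln pᵢ term: 0.12644×(-2.06801)=-0.26147, 0.54023×(-0.61576)=-0.33265, 0.05747×(-2.85647)=-0.16416, 0.02299×(-3.77276)=-0.08673, 0.25287×(-1.37487)=-0.34767.
Sum = -1.19269, so H' = 1.193.

1.193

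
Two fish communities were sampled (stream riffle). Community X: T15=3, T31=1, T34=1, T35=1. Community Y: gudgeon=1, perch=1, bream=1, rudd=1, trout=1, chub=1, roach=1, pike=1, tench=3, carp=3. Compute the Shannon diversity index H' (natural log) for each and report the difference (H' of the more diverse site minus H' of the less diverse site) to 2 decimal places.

0.93

Community X: N=6, proportions 0.5, 0.16667, 0.16667, 0.16667, giving H' = 1.24245 (working shown to 5 dp, full precision carried).
Community Y: N=14, proportions 0.07143, 0.07143, 0.07143, 0.07143, 0.07143, 0.07143, 0.07143, 0.07143, 0.21429, 0.21429, giving H' = 2.16822.
Difference = |1.24245 − 2.16822| = 0.92577, i.e. 0.93 to 2 decimal places.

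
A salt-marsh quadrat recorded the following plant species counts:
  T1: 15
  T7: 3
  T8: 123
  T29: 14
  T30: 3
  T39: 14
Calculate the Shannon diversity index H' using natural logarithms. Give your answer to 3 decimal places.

1.002

Total N = 15+3+123+14+3+14 = 172, so the proportions are 0.08721, 0.01744, 0.71512, 0.0814, 0.01744, 0.0814 (working shown to 5 dp, full precision carried).
Each pᵢ ln pᵢ term: 0.08721×(-2.43944)=-0.21274, 0.01744×(-4.04888)=-0.07062, 0.71512×(-0.33531)=-0.23979, 0.0814×(-2.50844)=-0.20418, 0.01744×(-4.04888)=-0.07062, 0.0814×(-2.50844)=-0.20418.
Sum = -1.00212, so H' = 1.002.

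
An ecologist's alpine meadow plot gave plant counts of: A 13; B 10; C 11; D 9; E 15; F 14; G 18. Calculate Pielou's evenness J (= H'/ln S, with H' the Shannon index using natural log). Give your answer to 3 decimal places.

0.987

Total N = 13+10+11+9+15+14+18 = 90, so the proportions are 0.14444, 0.11111, 0.12222, 0.1, 0.16667, 0.15556, 0.2 (working shown to 5 dp, full precision carried).
H' = −Σ pᵢ ln pᵢ = −((-0.27948) + (-0.24414) + (-0.25690) + (-0.23026) + (-0.29863) + (-0.28945) + (-0.32189)) = 1.92074.
With S = 7 species, ln S = 1.94591, so J = 1.92074/1.94591 = 0.98706, i.e. 0.987 to 3 decimal places.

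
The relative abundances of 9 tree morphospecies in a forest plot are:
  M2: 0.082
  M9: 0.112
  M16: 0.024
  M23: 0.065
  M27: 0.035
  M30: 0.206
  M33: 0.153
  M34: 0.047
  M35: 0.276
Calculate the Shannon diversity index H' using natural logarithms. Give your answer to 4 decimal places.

1.9465

Each pᵢ ln pᵢ term (working shown to 6 dp, full precision carried): 0.082×(-2.501036)=-0.205085, 0.112×(-2.189256)=-0.245197, 0.024×(-3.729701)=-0.089513, 0.065×(-2.733368)=-0.177669, 0.035×(-3.352407)=-0.117334, 0.206×(-1.579879)=-0.325455, 0.153×(-1.877317)=-0.287230, 0.047×(-3.057608)=-0.143708, 0.276×(-1.287354)=-0.355310.
Sum = -1.946500, so H' = 1.9465.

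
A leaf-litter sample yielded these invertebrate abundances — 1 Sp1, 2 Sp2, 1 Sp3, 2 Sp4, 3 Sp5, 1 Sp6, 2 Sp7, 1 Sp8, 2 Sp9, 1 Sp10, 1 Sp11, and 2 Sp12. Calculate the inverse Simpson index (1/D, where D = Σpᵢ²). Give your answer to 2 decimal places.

10.31

Total N = 1+2+1+2+3+1+2+1+2+1+1+2 = 19, so the proportions are 0.0526316, 0.1052632, 0.0526316, 0.1052632, 0.1578947, 0.0526316, 0.1052632, 0.0526316, 0.1052632, 0.0526316, 0.0526316, 0.1052632 (working shown to 7 dp, full precision carried).
D = 0.0526316² + 0.1052632² + 0.0526316² + 0.1052632² + 0.1578947² + 0.0526316² + 0.1052632² + 0.0526316² + 0.1052632² + 0.0526316² + 0.0526316² + 0.1052632² = 0.0027701 + 0.0110803 + 0.0027701 + 0.0110803 + 0.0249307 + 0.0027701 + 0.0110803 + 0.0027701 + 0.0110803 + 0.0027701 + 0.0027701 + 0.0110803 = 0.0969529.
So 1/D = 10.3143, i.e. 10.31 to 2 decimal places.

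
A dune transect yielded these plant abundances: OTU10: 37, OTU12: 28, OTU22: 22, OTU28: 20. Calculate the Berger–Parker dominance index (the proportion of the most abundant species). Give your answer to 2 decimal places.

Total N = 37+28+22+20 = 107, so the proportions are 0.3458, 0.2617, 0.2056, 0.1869 (working shown to 4 dp, full precision carried).
The largest proportion is 0.3458, i.e. d = 0.35 to 2 decimal places.

0.35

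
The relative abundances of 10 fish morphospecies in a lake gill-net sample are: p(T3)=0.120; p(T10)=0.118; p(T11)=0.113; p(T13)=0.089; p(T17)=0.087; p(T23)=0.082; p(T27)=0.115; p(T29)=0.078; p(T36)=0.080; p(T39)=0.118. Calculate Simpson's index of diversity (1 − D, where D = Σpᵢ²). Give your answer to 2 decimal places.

0.90

D = 0.12² + 0.118² + 0.113² + 0.089² + 0.087² + 0.082² + 0.115² + 0.078² + 0.08² + 0.118² = 0.0144 + 0.0139 + 0.0128 + 0.0079 + 0.0076 + 0.0067 + 0.0132 + 0.0061 + 0.0064 + 0.0139 = 0.1029 (working shown to 4 dp, full precision carried).
So 1 − D = 0.8971, i.e. 0.90 to 2 decimal places.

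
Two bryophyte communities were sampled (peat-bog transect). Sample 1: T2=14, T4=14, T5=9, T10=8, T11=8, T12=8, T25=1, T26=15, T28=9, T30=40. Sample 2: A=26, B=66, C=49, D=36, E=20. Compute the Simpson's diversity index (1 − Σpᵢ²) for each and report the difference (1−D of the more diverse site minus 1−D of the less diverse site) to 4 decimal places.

Sample 1: N=126, proportions 0.111111, 0.111111, 0.071429, 0.063492, 0.063492, 0.063492, 0.007937, 0.119048, 0.071429, 0.31746, giving 1−D = 0.837994 (working shown to 6 dp, full precision carried).
Sample 2: N=197, proportions 0.13198, 0.335025, 0.248731, 0.182741, 0.101523, giving 1−D = 0.764771.
Difference = |0.837994 − 0.764771| = 0.073223, i.e. 0.0732 to 4 decimal places.

0.0732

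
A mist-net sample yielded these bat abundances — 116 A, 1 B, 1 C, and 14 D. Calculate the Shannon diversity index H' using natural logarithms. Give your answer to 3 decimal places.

0.426

Total N = 116+1+1+14 = 132, so the proportions are 0.87879, 0.00758, 0.00758, 0.10606 (working shown to 5 dp, full precision carried).
Each pᵢ ln pᵢ term: 0.87879×(-0.12921)=-0.11355, 0.00758×(-4.88280)=-0.03699, 0.00758×(-4.88280)=-0.03699, 0.10606×(-2.24374)=-0.23797.
Sum = -0.42550, so H' = 0.426.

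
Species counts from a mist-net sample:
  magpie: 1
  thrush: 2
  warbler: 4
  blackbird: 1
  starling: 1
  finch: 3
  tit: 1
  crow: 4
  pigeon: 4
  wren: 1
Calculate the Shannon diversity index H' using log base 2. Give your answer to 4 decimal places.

Total N = 1+2+4+1+1+3+1+4+4+1 = 22, so the proportions are 0.045455, 0.090909, 0.181818, 0.045455, 0.045455, 0.136364, 0.045455, 0.181818, 0.181818, 0.045455 (working shown to 6 dp, full precision carried).
Each pᵢ log₂ pᵢ term: 0.045455×(-4.459432)=-0.202701, 0.090909×(-3.459432)=-0.314494, 0.181818×(-2.459432)=-0.447169, 0.045455×(-4.459432)=-0.202701, 0.045455×(-4.459432)=-0.202701, 0.136364×(-2.874469)=-0.391973, 0.045455×(-4.459432)=-0.202701, 0.181818×(-2.459432)=-0.447169, 0.181818×(-2.459432)=-0.447169, 0.045455×(-4.459432)=-0.202701.
Sum = -3.061482, so H' = 3.0615.

3.0615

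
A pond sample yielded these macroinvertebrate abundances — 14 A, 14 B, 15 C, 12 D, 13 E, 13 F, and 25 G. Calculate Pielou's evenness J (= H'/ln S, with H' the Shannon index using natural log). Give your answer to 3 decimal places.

0.983

Total N = 14+14+15+12+13+13+25 = 106, so the proportions are 0.13208, 0.13208, 0.14151, 0.11321, 0.12264, 0.12264, 0.23585 (working shown to 5 dp, full precision carried).
H' = −Σ pᵢ ln pᵢ = −((-0.26737) + (-0.26737) + (-0.27671) + (-0.24663) + (-0.25736) + (-0.25736) + (-0.34070)) = 1.91350.
With S = 7 species, ln S = 1.94591, so J = 1.91350/1.94591 = 0.98334, i.e. 0.983 to 3 decimal places.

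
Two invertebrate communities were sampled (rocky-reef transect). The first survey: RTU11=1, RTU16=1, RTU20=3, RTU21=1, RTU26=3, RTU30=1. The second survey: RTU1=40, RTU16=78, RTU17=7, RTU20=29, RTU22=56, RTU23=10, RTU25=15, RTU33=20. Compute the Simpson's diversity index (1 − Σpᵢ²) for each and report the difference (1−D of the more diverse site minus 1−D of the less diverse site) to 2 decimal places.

The first survey: N=10, proportions 0.1, 0.1, 0.3, 0.1, 0.3, 0.1, giving 1−D = 0.7800 (working shown to 4 dp, full precision carried).
The second survey: N=255, proportions 0.1569, 0.3059, 0.0275, 0.1137, 0.2196, 0.0392, 0.0588, 0.0784, giving 1−D = 0.8088.
Difference = |0.7800 − 0.8088| = 0.0288, i.e. 0.03 to 2 decimal places.

0.03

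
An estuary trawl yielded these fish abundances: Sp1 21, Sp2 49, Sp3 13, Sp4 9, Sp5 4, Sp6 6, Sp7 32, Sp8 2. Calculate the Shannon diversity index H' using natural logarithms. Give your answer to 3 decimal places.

1.704

Total N = 21+49+13+9+4+6+32+2 = 136, so the proportions are 0.15441, 0.36029, 0.09559, 0.06618, 0.02941, 0.04412, 0.23529, 0.01471 (working shown to 5 dp, full precision carried).
Each pᵢ ln pᵢ term: 0.15441×(-1.86813)=-0.28846, 0.36029×(-1.02083)=-0.36780, 0.09559×(-2.34771)=-0.22441, 0.06618×(-2.71543)=-0.17970, 0.02941×(-3.52636)=-0.10372, 0.04412×(-3.12090)=-0.13769, 0.23529×(-1.44692)=-0.34045, 0.01471×(-4.21951)=-0.06205.
Sum = -1.70428, so H' = 1.704.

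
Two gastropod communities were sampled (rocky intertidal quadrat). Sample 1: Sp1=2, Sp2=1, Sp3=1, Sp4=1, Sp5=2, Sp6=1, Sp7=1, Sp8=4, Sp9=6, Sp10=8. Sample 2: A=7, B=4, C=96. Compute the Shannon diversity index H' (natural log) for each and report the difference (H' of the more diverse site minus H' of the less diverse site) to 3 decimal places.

1.575

Sample 1: N=27, proportions 0.074074, 0.037037, 0.037037, 0.037037, 0.074074, 0.037037, 0.037037, 0.148148, 0.222222, 0.296296, giving H' = 1.973472 (working shown to 6 dp, full precision carried).
Sample 2: N=107, proportions 0.065421, 0.037383, 0.897196, giving H' = 0.398586.
Difference = |1.973472 − 0.398586| = 1.574886, i.e. 1.575 to 3 decimal places.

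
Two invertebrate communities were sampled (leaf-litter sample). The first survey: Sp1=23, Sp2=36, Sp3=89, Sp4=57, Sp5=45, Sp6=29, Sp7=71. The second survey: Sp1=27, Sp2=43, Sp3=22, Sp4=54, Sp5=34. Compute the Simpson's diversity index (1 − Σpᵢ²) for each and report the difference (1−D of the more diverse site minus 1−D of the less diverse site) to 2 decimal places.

The first survey: N=350, proportions 0.0657, 0.1029, 0.2543, 0.1629, 0.1286, 0.0829, 0.2029, giving 1−D = 0.8294 (working shown to 4 dp, full precision carried).
The second survey: N=180, proportions 0.15, 0.2389, 0.1222, 0.3, 0.1889, giving 1−D = 0.7798.
Difference = |0.8294 − 0.7798| = 0.0496, i.e. 0.05 to 2 decimal places.

0.05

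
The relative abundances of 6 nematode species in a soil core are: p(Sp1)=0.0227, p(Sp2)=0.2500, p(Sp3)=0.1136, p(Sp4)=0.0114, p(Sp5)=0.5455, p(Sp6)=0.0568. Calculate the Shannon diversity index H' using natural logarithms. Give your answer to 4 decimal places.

Each pᵢ ln pᵢ term (working shown to 6 dp, full precision carried): 0.0227×(-3.785390)=-0.085928, 0.25×(-1.386294)=-0.346574, 0.1136×(-2.175072)=-0.247088, 0.0114×(-4.474142)=-0.051005, 0.5455×(-0.606052)=-0.330602, 0.0568×(-2.868219)=-0.162915.
Sum = -1.224112, so H' = 1.2241.

1.2241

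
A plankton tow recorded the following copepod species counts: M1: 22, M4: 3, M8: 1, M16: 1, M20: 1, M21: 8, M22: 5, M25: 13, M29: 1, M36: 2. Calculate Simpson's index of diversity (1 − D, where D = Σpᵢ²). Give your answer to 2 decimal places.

Total N = 22+3+1+1+1+8+5+13+1+2 = 57, so the proportions are 0.386, 0.0526, 0.0175, 0.0175, 0.0175, 0.1404, 0.0877, 0.2281, 0.0175, 0.0351 (working shown to 4 dp, full precision carried).
D = 0.386² + 0.0526² + 0.0175² + 0.0175² + 0.0175² + 0.1404² + 0.0877² + 0.2281² + 0.0175² + 0.0351² = 0.1490 + 0.0028 + 0.0003 + 0.0003 + 0.0003 + 0.0197 + 0.0077 + 0.0520 + 0.0003 + 0.0012 = 0.2336.
So 1 − D = 0.7664, i.e. 0.77 to 2 decimal places.

0.77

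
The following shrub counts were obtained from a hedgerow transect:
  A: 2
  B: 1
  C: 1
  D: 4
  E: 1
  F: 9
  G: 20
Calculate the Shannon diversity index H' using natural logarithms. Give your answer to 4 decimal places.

Total N = 2+1+1+4+1+9+20 = 38, so the proportions are 0.052632, 0.026316, 0.026316, 0.105263, 0.026316, 0.236842, 0.526316 (working shown to 6 dp, full precision carried).
Each pᵢ ln pᵢ term: 0.052632×(-2.944439)=-0.154970, 0.026316×(-3.637586)=-0.095726, 0.026316×(-3.637586)=-0.095726, 0.105263×(-2.251292)=-0.236978, 0.026316×(-3.637586)=-0.095726, 0.236842×(-1.440362)=-0.341138, 0.526316×(-0.641854)=-0.337818.
Sum = -1.358083, so H' = 1.3581.

1.3581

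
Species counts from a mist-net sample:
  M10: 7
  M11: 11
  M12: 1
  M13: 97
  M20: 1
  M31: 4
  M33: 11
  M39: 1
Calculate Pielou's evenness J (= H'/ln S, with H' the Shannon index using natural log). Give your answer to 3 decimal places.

Total N = 7+11+1+97+1+4+11+1 = 133, so the proportions are 0.05263, 0.08271, 0.00752, 0.72932, 0.00752, 0.03008, 0.08271, 0.00752 (working shown to 5 dp, full precision carried).
H' = −Σ pᵢ ln pᵢ = −((-0.15497) + (-0.20614) + (-0.03677) + (-0.23020) + (-0.03677) + (-0.10539) + (-0.20614) + (-0.03677)) = 1.01315.
With S = 8 species, ln S = 2.07944, so J = 1.01315/2.07944 = 0.48722, i.e. 0.487 to 3 decimal places.

0.487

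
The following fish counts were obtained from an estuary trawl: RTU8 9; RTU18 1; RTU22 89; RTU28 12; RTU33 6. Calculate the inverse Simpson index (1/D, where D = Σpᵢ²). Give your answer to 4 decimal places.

Total N = 9+1+89+12+6 = 117, so the proportions are 0.0769231, 0.008547, 0.7606838, 0.1025641, 0.0512821 (working shown to 7 dp, full precision carried).
D = 0.0769231² + 0.008547² + 0.7606838² + 0.1025641² + 0.0512821² = 0.0059172 + 0.0000731 + 0.5786398 + 0.0105194 + 0.0026298 = 0.5977792.
So 1/D = 1.672858, i.e. 1.6729 to 4 decimal places.

1.6729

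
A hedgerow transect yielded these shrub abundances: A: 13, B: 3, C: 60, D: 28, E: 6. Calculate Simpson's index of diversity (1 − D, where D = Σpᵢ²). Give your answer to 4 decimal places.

0.6200

Total N = 13+3+60+28+6 = 110, so the proportions are 0.118182, 0.027273, 0.545455, 0.254545, 0.054545 (working shown to 6 dp, full precision carried).
D = 0.118182² + 0.027273² + 0.545455² + 0.254545² + 0.054545² = 0.013967 + 0.000744 + 0.297521 + 0.064793 + 0.002975 = 0.380000.
So 1 − D = 0.620000, i.e. 0.6200 to 4 decimal places.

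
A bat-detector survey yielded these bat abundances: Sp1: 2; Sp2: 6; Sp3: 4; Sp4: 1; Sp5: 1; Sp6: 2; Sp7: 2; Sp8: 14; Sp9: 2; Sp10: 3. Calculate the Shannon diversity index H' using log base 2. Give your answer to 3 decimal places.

2.789

Total N = 2+6+4+1+1+2+2+14+2+3 = 37, so the proportions are 0.05405, 0.16216, 0.10811, 0.02703, 0.02703, 0.05405, 0.05405, 0.37838, 0.05405, 0.08108 (working shown to 5 dp, full precision carried).
Each pᵢ log₂ pᵢ term: 0.05405×(-4.20945)=-0.22754, 0.16216×(-2.62449)=-0.42559, 0.10811×(-3.20945)=-0.34697, 0.02703×(-5.20945)=-0.14080, 0.02703×(-5.20945)=-0.14080, 0.05405×(-4.20945)=-0.22754, 0.05405×(-4.20945)=-0.22754, 0.37838×(-1.40210)=-0.53052, 0.05405×(-4.20945)=-0.22754, 0.08108×(-3.62449)=-0.29388.
Sum = -2.78871, so H' = 2.789.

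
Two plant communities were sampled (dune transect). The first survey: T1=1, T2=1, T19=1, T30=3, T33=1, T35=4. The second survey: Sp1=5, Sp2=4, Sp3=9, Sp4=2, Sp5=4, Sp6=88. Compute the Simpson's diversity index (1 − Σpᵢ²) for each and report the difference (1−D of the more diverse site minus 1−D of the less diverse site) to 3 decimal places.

0.389

The first survey: N=11, proportions 0.09091, 0.09091, 0.09091, 0.27273, 0.09091, 0.36364, giving 1−D = 0.76033 (working shown to 5 dp, full precision carried).
The second survey: N=112, proportions 0.04464, 0.03571, 0.08036, 0.01786, 0.03571, 0.78571, giving 1−D = 0.37133.
Difference = |0.76033 − 0.37133| = 0.38900, i.e. 0.389 to 3 decimal places.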